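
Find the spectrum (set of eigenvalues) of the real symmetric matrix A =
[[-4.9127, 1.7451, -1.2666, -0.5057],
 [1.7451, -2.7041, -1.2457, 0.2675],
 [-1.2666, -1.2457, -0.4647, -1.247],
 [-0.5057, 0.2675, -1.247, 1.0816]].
sigma(A) ≈ {-6, -3, 0, 2}

A is real symmetric, so its spectrum consists of real eigenvalues. Expanding the characteristic polynomial of the displayed matrix gives
  det(λ I - A) = p(λ) = λ^4 + (7)λ^3 + (0)λ^2 + (-36)λ + (0.0028).
Solving p(λ) = 0 yields eigenvalues ≈ -6, -3, 0, 2. (A is shown rounded to 4 decimals, so these recover the underlying integer eigenvalues to within that precision.)
Verification: the trace of A = -7 equals the sum of eigenvalues -7, and det(A) ≈ 0.0028 matches the eigenvalue product 0.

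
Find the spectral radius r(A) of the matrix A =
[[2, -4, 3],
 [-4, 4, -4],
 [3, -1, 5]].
r(A) ≈ 9.8371

The eigenvalues of A are the roots of its characteristic polynomial. With M = A (coefficients from the trace, the sum of principal 2x2 minors, and det A):
  p(λ) = det(λ I - M) = λ^3 - 11λ^2 + 9λ + 24.
No integer candidate from the rational root theorem (±divisors of 24) is a root, so the roots are irrational. The cubic discriminant is Δ = 76341 > 0, so there are three distinct real roots. p(-2) = -46 and p(-1) = 3 have opposite signs, so a root lies in (-2, -1); Newton's method refines it to λ ≈ -1.0852. p(2) = 6 and p(3) = -21 have opposite signs, so a root lies in (2, 3); Newton's method refines it to λ ≈ 2.2481. p(9) = -57 and p(10) = 14 have opposite signs, so a root lies in (9, 10); Newton's method refines it to λ ≈ 9.8371. Check (Vieta): the three roots sum to 11, matching tr M = 11.
Thus the eigenvalues (to 4 decimals) are -1.0852 (modulus 1.0852); 2.2481 (modulus 2.2481); 9.8371 (modulus 9.8371). The spectral radius is the largest modulus: r(A) ≈ 9.8371. (Cross-check: r(A) ≤ ||A||_2 ≈ 10.1814; equality holds whenever A is normal, though it can also hold for some non-normal A.)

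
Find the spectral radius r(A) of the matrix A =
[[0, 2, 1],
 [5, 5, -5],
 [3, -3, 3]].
r(A) ≈ 8.254

The eigenvalues of A are the roots of its characteristic polynomial. With M = A (coefficients from the trace, the sum of principal 2x2 minors, and det A):
  p(λ) = det(λ I - M) = λ^3 - 8λ^2 - 13λ + 90.
No integer candidate from the rational root theorem (±divisors of 90) is a root, so the roots are irrational. The cubic discriminant is Δ = 153704 > 0, so there are three distinct real roots. p(-4) = -50 and p(-3) = 30 have opposite signs, so a root lies in (-4, -3); Newton's method refines it to λ ≈ -3.4315. p(3) = 6 and p(4) = -26 have opposite signs, so a root lies in (3, 4); Newton's method refines it to λ ≈ 3.1776. p(8) = -14 and p(9) = 54 have opposite signs, so a root lies in (8, 9); Newton's method refines it to λ ≈ 8.254. Check (Vieta): the three roots sum to 8, matching tr M = 8.
Thus the eigenvalues (to 4 decimals) are -3.4315 (modulus 3.4315); 3.1776 (modulus 3.1776); 8.254 (modulus 8.254). The spectral radius is the largest modulus: r(A) ≈ 8.254. (Cross-check: r(A) ≤ ||A||_2 ≈ 8.929; equality holds whenever A is normal, though it can also hold for some non-normal A.)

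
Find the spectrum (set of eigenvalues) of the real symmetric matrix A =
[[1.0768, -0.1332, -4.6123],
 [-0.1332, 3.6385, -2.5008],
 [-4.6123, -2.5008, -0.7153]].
sigma(A) ≈ {-5, 3, 6}

A is real symmetric, so its spectrum consists of real eigenvalues. Expanding the characteristic polynomial of the displayed matrix gives
  det(λ I - A) = p(λ) = λ^3 + (-4)λ^2 + (-27)λ + (90).
Solving p(λ) = 0 yields eigenvalues ≈ -5, 3, 6. (A is shown rounded to 4 decimals, so these recover the underlying integer eigenvalues to within that precision.)
Verification: the trace of A = 4 equals the sum of eigenvalues 4, and det(A) ≈ -89.9998 matches the eigenvalue product -90.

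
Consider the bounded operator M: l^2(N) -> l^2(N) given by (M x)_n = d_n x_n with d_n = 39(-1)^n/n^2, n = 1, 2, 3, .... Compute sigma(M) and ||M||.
sigma(M) = {39(-1)^n/n^2 : n ≥ 1} ∪ {0}; ||M|| = 39

A bounded diagonal operator on l^2 with diagonal entries d_n has spectrum equal to the closure of {d_n : n ≥ 1}: every d_n is an eigenvalue (with eigenvector e_n), so {d_n} ⊂ sigma(M); the spectrum is closed, so its closure is too; and for lambda not in the closure, (M - lambda I) has bounded inverse (the diagonal entries 1/(d_n - lambda) are bounded). For our sequence d_n = 39(-1)^n/n^2, n = 1, 2, 3, ...:
  - {d_n} = {39(-1)^n/n^2 : n ≥ 1}; the only limit point is 0
  - closure = {39(-1)^n/n^2 : n ≥ 1} ∪ {0}
For the norm: a diagonal operator has ||M|| = sup_n |d_n|. Here |d_n| = 39/n^2 is decreasing, so sup_n |d_n| = |d_1| = 39. So ||M|| = 39.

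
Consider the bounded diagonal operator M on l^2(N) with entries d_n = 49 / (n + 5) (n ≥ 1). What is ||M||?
||M|| = 49/6 (attained at n = 1)

For M diagonal, ||M|| = sup_n |d_n| = sup_n 49/(n + 5). This is positive and strictly decreasing in n, so the supremum is attained at n = 1: d_1 = 49/(1 + 5) = 49/6. Hence ||M|| = 49/6.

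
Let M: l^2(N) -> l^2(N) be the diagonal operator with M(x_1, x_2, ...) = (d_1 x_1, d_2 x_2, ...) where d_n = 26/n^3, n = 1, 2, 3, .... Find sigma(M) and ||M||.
sigma(M) = {26/n^3 : n ≥ 1} ∪ {0}; ||M|| = 26

A bounded diagonal operator on l^2 with diagonal entries d_n has spectrum equal to the closure of {d_n : n ≥ 1}: every d_n is an eigenvalue (with eigenvector e_n), so {d_n} ⊂ sigma(M); the spectrum is closed, so its closure is too; and for lambda not in the closure, (M - lambda I) has bounded inverse (the diagonal entries 1/(d_n - lambda) are bounded). For our sequence d_n = 26/n^3, n = 1, 2, 3, ...:
  - {d_n} = {26/n^3 : n ≥ 1}; the only limit point is 0
  - closure = {26/n^3 : n ≥ 1} ∪ {0}
For the norm: a diagonal operator has ||M|| = sup_n |d_n|. Here d_n = 26/n^3 is positive and decreasing, so sup_n |d_n| = d_1 = 26. So ||M|| = 26.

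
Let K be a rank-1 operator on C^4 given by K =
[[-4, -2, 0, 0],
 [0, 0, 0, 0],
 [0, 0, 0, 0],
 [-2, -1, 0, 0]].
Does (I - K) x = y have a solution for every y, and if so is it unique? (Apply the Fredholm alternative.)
(I - K) is invertible (det(I - K) = 5 ≠ 0), so for every y in C^4 the equation (I - K) x = y has a unique solution.

K has rank 1, so it is an outer product K = u v^T: every row of K is a multiple of one row vector. Reading off the entries, u = (2, 0, 0, 1) and v = (-2, -1, 0, 0) (row i of K equals u_i·v^T). A rank-one matrix u v^T satisfies K u = u (v·u) and kills the (3)-dimensional subspace v^⊥, so its characteristic polynomial is lambda^3 (lambda - v·u) with v·u = tr K = -4. Hence the eigenvalues of I - K are 1 (multiplicity 3) and 1 - (-4) = 5, so det(I - K) = 5. (Direct check: I - K =
[[5, 2, 0, 0],
 [0, 1, 0, 0],
 [0, 0, 1, 0],
 [2, 1, 0, 1]]
has determinant 5.) The finite-dimensional Fredholm alternative says: either (I - K) is invertible, or ker(I - K) ≠ {0} and then range(I - K) = ker((I - K)^*)^⊥, with dim ker(I - K) = dim ker((I - K)^*). Since det(I - K) ≠ 0, 1 is not an eigenvalue of K and ker(I - K) = {0}, so we are in the first case: for every y there is a unique x = (I - K)^(-1) y. Explicitly, by the Sherman–Morrison formula, (I - u v^T)^(-1) = I + u v^T/(1 - v·u), i.e. (I - K)^(-1) = I + K/(5).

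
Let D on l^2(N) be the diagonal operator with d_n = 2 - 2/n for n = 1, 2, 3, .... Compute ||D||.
||D|| = 2

For a diagonal operator on l^2 with entries d_n, ||D|| = sup_n |d_n|. Here d_1 = 0, d_2 = 1, ..., and d_n = 2 - 2/n increases monotonically toward 2. All terms lie in [0, 2), so |d_n| = d_n and the supremum is the limit 2, which is not attained by any individual d_n. Hence ||D|| = 2.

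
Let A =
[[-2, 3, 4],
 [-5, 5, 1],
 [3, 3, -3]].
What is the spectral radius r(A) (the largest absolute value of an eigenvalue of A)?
r(A) ≈ 6.1945

The eigenvalues of A are the roots of its characteristic polynomial. With M = A (coefficients from the trace, the sum of principal 2x2 minors, and det A):
  p(λ) = det(λ I - M) = λ^3 - 19λ + 120.
No integer candidate from the rational root theorem (±divisors of 120) is a root, so the roots are irrational. The cubic discriminant is Δ = -361364 < 0, so there is one real root and a complex-conjugate pair. p(-7) = -90 and p(-6) = 18 have opposite signs, so a root lies in (-7, -6); Newton's method refines it to λ ≈ -6.1945. Dividing out (λ - (-6.1945)) leaves approximately λ^2 - 6.1945λ + 19.372. For λ^2 - 6.1945λ + 19.372 the discriminant is -39.116. It is negative, so the remaining roots are the complex-conjugate pair λ ≈ 3.0973 ± 3.1271i. Their product equals the constant term, so |λ|^2 ≈ 19.372 and |λ| ≈ 4.4014.
Thus the eigenvalues (to 4 decimals) are -6.1945 (modulus 6.1945); 3.0973 ± 3.1271i (modulus 4.4014). The spectral radius is the largest modulus: r(A) ≈ 6.1945. (Cross-check: r(A) ≤ ||A||_2 ≈ 8.5029; equality holds whenever A is normal, though it can also hold for some non-normal A.)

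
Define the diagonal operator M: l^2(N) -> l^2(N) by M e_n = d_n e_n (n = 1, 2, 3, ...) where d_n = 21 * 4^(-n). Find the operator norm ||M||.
||M|| = 21/4 (attained at n = 1)

For M diagonal, ||M|| = sup_n |d_n|. The sequence d_n = 21 * 4^(-n) is positive and strictly decreasing (ratio 4^(-1) < 1), so the supremum is d_1 = 21/4. Hence ||M|| = 21/4.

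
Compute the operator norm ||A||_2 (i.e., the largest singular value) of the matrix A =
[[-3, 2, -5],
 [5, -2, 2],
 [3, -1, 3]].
||A||_2 ≈ 9.1287 (= sqrt(largest eigenvalue of A^T A))

||A||_2 = sigma_max(A) = sqrt(lambda_max(A^T A)). Form the symmetric matrix M = A^T A =
[[43, -19, 34],
 [-19, 9, -17],
 [34, -17, 38]].
Its characteristic polynomial (trace, sum of principal 2x2 minors, determinant of M give the coefficients) is
  p(λ) = det(λ I - M) = λ^3 - 90λ^2 + 557λ - 121.
No integer candidate from the rational root theorem (±divisors of 121) is a root, so the roots are irrational. The cubic discriminant is Δ = 1577733961 > 0, so there are three distinct real roots. p(0) = -121 and p(1) = 347 have opposite signs, so a root lies in (0, 1); Newton's method refines it to λ ≈ 0.2254. p(6) = 197 and p(7) = -289 have opposite signs, so a root lies in (6, 7); Newton's method refines it to λ ≈ 6.4411. p(83) = -2113 and p(84) = 4331 have opposite signs, so a root lies in (83, 84); Newton's method refines it to λ ≈ 83.3334. Check (Vieta): the three roots sum to 90, matching tr M = 90.
So the eigenvalues of A^T A are ≈ 0.2254, 6.4411, 83.3334 (all ≥ 0, as they must be for A^T A). The largest is λ_max ≈ 83.3334, hence ||A||_2 = sqrt(λ_max) ≈ 9.1287.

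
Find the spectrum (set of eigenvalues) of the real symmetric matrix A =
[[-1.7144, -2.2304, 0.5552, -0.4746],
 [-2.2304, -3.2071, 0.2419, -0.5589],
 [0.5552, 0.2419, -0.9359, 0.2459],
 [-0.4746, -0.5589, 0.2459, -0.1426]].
sigma(A) ≈ {-5, -1, 0} (0 with multiplicity 2)

A is real symmetric, so its spectrum consists of real eigenvalues. Expanding the characteristic polynomial of the displayed matrix gives
  det(λ I - A) = p(λ) = λ^4 + (6)λ^3 + (5)λ^2 + (0)λ + (0).
Solving p(λ) = 0 yields eigenvalues ≈ -5, -1, 0, 0. (A is shown rounded to 4 decimals, so these recover the underlying integer eigenvalues to within that precision.)
Verification: the trace of A = -6 equals the sum of eigenvalues -6, and det(A) ≈ -0.0000 matches the eigenvalue product 0.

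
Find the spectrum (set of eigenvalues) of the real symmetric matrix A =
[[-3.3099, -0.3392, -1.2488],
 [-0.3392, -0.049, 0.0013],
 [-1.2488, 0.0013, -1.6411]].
sigma(A) ≈ {-4, -1, 0}

A is real symmetric, so its spectrum consists of real eigenvalues. Expanding the characteristic polynomial of the displayed matrix gives
  det(λ I - A) = p(λ) = λ^3 + (5)λ^2 + (4)λ + (0).
Solving p(λ) = 0 yields eigenvalues ≈ -4, -1, 0. (A is shown rounded to 4 decimals, so these recover the underlying integer eigenvalues to within that precision.)
Verification: the trace of A = -5 equals the sum of eigenvalues -5, and det(A) ≈ 0.0002 matches the eigenvalue product 0.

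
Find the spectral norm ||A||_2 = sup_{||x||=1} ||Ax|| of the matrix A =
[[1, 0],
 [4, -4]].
||A||_2 = sqrt((33 + sqrt(1025))/2) ≈ 5.7016 (= sqrt(largest eigenvalue of A^T A))

||A||_2 = sigma_max(A) = sqrt(lambda_max(A^T A)). Form the symmetric matrix M = A^T A =
[[17, -16],
 [-16, 16]].
Its characteristic polynomial (trace, determinant of M give the coefficients) is
  p(λ) = det(λ I - M) = λ^2 - 33λ + 16.
For λ^2 - 33λ + 16 the discriminant is 1025. It is nonnegative but not a perfect square, so the roots are real and irrational: λ = (33 ± sqrt(1025))/2 ≈ 32.5078, 0.4922.
So the eigenvalues of A^T A are ≈ 0.4922, 32.5078 (all ≥ 0, as they must be for A^T A). The largest is λ_max = (33 + sqrt(1025))/2 ≈ 32.5078, hence ||A||_2 = sqrt(λ_max) = sqrt((33 + sqrt(1025))/2) ≈ 5.7016.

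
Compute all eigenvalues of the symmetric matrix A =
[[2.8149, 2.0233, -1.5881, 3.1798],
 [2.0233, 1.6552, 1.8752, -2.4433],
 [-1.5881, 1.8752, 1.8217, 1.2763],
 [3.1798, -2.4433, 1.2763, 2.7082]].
sigma(A) ≈ {-4, 3, 4, 6}

A is real symmetric, so its spectrum consists of real eigenvalues. Expanding the characteristic polynomial of the displayed matrix gives
  det(λ I - A) = p(λ) = λ^4 + (-9)λ^3 + (2)λ^2 + (144.0023)λ + (-288.0067).
Solving p(λ) = 0 yields eigenvalues ≈ -4, 3, 4, 6. (A is shown rounded to 4 decimals, so these recover the underlying integer eigenvalues to within that precision.)
Verification: the trace of A = 9 equals the sum of eigenvalues 9, and det(A) ≈ -288.0067 matches the eigenvalue product -288.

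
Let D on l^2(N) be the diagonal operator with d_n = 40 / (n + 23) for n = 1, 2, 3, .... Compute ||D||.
||D|| = 5/3 (attained at n = 1)

For D diagonal, ||D|| = sup_n |d_n| = sup_n 40/(n + 23). This is positive and strictly decreasing in n, so the supremum is attained at n = 1: d_1 = 40/(1 + 23) = 5/3. Hence ||D|| = 5/3.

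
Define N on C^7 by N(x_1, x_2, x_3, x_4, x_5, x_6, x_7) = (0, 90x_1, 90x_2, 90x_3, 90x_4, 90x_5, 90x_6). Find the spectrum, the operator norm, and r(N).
sigma(N) = {0}; ||N|| = 90; r(N) = 0. (N is nilpotent with N^7 = 0.)

On C^7, N is a strictly lower-triangular matrix with 90 on the subdiagonal and zeros elsewhere, so its characteristic polynomial is lambda^7 and every eigenvalue is 0: sigma(N) = {0}. For the operator norm, N e_i = 90e_{i+1} for i = 1, ..., 6 and N e_7 = 0, so the singular values of N are 90 (with multiplicity 6) and 0; hence ||N|| = 90. The spectral radius r(N) = max|lambda| = 0. Note ||N|| > r(N) — characteristic of non-normal nilpotent operators. Indeed N^7 = 0.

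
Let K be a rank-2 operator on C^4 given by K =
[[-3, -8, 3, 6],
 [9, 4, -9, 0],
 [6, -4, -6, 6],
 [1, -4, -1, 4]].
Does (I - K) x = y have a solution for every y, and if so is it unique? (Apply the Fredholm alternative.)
(I - K) is invertible (det(I - K) = -18 ≠ 0), so for every y in C^4 the equation (I - K) x = y has a unique solution.

K has rank 2 and factors as K = U V^T = u1 v1^T + u2 v2^T with u1 = (1, 1, 2, 1), v1 = (3, -2, -3, 3), u2 = (-3, 3, 0, -1), v2 = (2, 2, -2, -1) (multiplying out reproduces the displayed K). The nonzero eigenvalues of U V^T coincide with those of the 2 x 2 matrix G = V^T U = [[v1·u1, v1·u2], [v2·u1, v2·u2]] = [[-2, -18], [-1, 1]], and by the Sylvester determinant identity det(I_4 - U V^T) = det(I_2 - V^T U) = det([[3, 18], [1, 0]]) = (3)(0) - (18)(1) = -18. (Direct check: I - K =
[[4, 8, -3, -6],
 [-9, -3, 9, 0],
 [-6, 4, 7, -6],
 [-1, 4, 1, -3]]
has determinant -18.) The finite-dimensional Fredholm alternative says: either (I - K) is invertible, or ker(I - K) ≠ {0} and then range(I - K) = ker((I - K)^*)^⊥, with dim ker(I - K) = dim ker((I - K)^*). Since det(I - K) ≠ 0, 1 is not an eigenvalue of K and ker(I - K) = {0}, so we are in the first case: for every y there is a unique x = (I - K)^(-1) y. (Explicitly, by the Woodbury identity, (I - U V^T)^(-1) = I + U (I_2 - G)^(-1) V^T.)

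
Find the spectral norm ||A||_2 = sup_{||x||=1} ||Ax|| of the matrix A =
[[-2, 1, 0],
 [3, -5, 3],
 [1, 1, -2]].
||A||_2 ≈ 6.8783 (= sqrt(largest eigenvalue of A^T A))

||A||_2 = sigma_max(A) = sqrt(lambda_max(A^T A)). Form the symmetric matrix M = A^T A =
[[14, -16, 7],
 [-16, 27, -17],
 [7, -17, 13]].
Its characteristic polynomial (trace, sum of principal 2x2 minors, determinant of M give the coefficients) is
  p(λ) = det(λ I - M) = λ^3 - 54λ^2 + 317λ - 25.
No integer candidate from the rational root theorem (±divisors of 25) is a root, so the roots are irrational. The cubic discriminant is Δ = 157545697 > 0, so there are three distinct real roots. p(0) = -25 and p(1) = 239 have opposite signs, so a root lies in (0, 1); Newton's method refines it to λ ≈ 0.08. p(6) = 149 and p(7) = -109 have opposite signs, so a root lies in (6, 7); Newton's method refines it to λ ≈ 6.6093. p(47) = -589 and p(48) = 1367 have opposite signs, so a root lies in (47, 48); Newton's method refines it to λ ≈ 47.3108. Check (Vieta): the three roots sum to 54, matching tr M = 54.
So the eigenvalues of A^T A are ≈ 0.08, 6.6093, 47.3108 (all ≥ 0, as they must be for A^T A). The largest is λ_max ≈ 47.3108, hence ||A||_2 = sqrt(λ_max) ≈ 6.8783.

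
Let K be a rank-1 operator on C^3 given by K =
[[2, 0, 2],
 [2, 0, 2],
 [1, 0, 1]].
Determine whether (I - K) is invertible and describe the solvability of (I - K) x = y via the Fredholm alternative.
(I - K) is invertible (det(I - K) = -2 ≠ 0), so for every y in C^3 the equation (I - K) x = y has a unique solution.

K has rank 1, so it is an outer product K = u v^T: every row of K is a multiple of one row vector. Reading off the entries, u = (2, 2, 1) and v = (1, 0, 1) (row i of K equals u_i·v^T). A rank-one matrix u v^T satisfies K u = u (v·u) and kills the (2)-dimensional subspace v^⊥, so its characteristic polynomial is lambda^2 (lambda - v·u) with v·u = tr K = 3. Hence the eigenvalues of I - K are 1 (multiplicity 2) and 1 - (3) = -2, so det(I - K) = -2. (Direct check: I - K =
[[-1, 0, -2],
 [-2, 1, -2],
 [-1, 0, 0]]
has determinant -2.) The finite-dimensional Fredholm alternative says: either (I - K) is invertible, or ker(I - K) ≠ {0} and then range(I - K) = ker((I - K)^*)^⊥, with dim ker(I - K) = dim ker((I - K)^*). Since det(I - K) ≠ 0, 1 is not an eigenvalue of K and ker(I - K) = {0}, so we are in the first case: for every y there is a unique x = (I - K)^(-1) y. Explicitly, by the Sherman–Morrison formula, (I - u v^T)^(-1) = I + u v^T/(1 - v·u), i.e. (I - K)^(-1) = I + K/(-2).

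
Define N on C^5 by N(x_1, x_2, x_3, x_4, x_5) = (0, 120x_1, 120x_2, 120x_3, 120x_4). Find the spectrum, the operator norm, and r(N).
sigma(N) = {0}; ||N|| = 120; r(N) = 0. (N is nilpotent with N^5 = 0.)

On C^5, N is a strictly lower-triangular matrix with 120 on the subdiagonal and zeros elsewhere, so its characteristic polynomial is lambda^5 and every eigenvalue is 0: sigma(N) = {0}. For the operator norm, N e_i = 120e_{i+1} for i = 1, ..., 4 and N e_5 = 0, so the singular values of N are 120 (with multiplicity 4) and 0; hence ||N|| = 120. The spectral radius r(N) = max|lambda| = 0. Note ||N|| > r(N) — characteristic of non-normal nilpotent operators. Indeed N^5 = 0.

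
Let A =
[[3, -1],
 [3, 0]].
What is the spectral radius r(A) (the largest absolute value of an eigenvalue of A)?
r(A) = sqrt(3) ≈ 1.7321

The eigenvalues of A are the roots of its characteristic polynomial. With M = A (coefficients from the trace and determinant):
  p(λ) = det(λ I - M) = λ^2 - 3λ + 3.
For λ^2 - 3λ + 3 the discriminant is -3. It is negative, so the roots are the complex-conjugate pair λ = 3/2 ± (sqrt(3)/2) i ≈ 1.5 ± 0.866i. For a conjugate pair the product of the roots equals the constant term, so |λ|^2 = 3 and |λ| = sqrt(3) ≈ 1.7321.
Thus the eigenvalues (to 4 decimals) are 1.5 ± 0.866i (modulus 1.7321). The spectral radius is the largest modulus: r(A) = sqrt(3) ≈ 1.7321. (Cross-check: r(A) ≤ ||A||_2 ≈ 4.3028; equality holds whenever A is normal, though it can also hold for some non-normal A.)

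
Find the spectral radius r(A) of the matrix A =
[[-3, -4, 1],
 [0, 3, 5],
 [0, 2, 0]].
r(A) = 5

The eigenvalues of A are the roots of its characteristic polynomial. With M = A (coefficients from the trace, the sum of principal 2x2 minors, and det A):
  p(λ) = det(λ I - M) = λ^3 - 19λ - 30.
By the rational root theorem any rational root is an integer divisor of 30. Testing λ = 5: p(5) = 125 + 0 - 95 - 30 = 0, so λ = 5 is a root. Dividing out (λ - 5) leaves p(λ) = (λ - 5)(λ^2 + 5λ + 6). For λ^2 + 5λ + 6 the discriminant is 1. It is a perfect square (1^2), so the roots are rational: λ = (-5 ± 1)/2 = -2, -3.
Thus the eigenvalues (to 4 decimals) are -2 (modulus 2); -3 (modulus 3); 5 (modulus 5). The spectral radius is the largest modulus: r(A) = 5. (Cross-check: r(A) ≤ ||A||_2 ≈ 6.3593; equality holds whenever A is normal, though it can also hold for some non-normal A.)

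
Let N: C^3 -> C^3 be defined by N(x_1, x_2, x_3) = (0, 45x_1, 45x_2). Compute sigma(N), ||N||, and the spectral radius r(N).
sigma(N) = {0}; ||N|| = 45; r(N) = 0. (N is nilpotent with N^3 = 0.)

On C^3, N is a strictly lower-triangular matrix with 45 on the subdiagonal and zeros elsewhere, so its characteristic polynomial is lambda^3 and every eigenvalue is 0: sigma(N) = {0}. For the operator norm, N e_i = 45e_{i+1} for i = 1, ..., 2 and N e_3 = 0, so the singular values of N are 45 (with multiplicity 2) and 0; hence ||N|| = 45. The spectral radius r(N) = max|lambda| = 0. Note ||N|| > r(N) — characteristic of non-normal nilpotent operators. Indeed N^3 = 0.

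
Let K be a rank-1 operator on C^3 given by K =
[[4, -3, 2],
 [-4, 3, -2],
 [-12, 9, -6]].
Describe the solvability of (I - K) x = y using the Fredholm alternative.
(I - K) is singular (det(I - K) = 0, i.e. 1 ∈ sigma(K)). (I - K) x = y is solvable iff y ⊥ ker((I - K)^*) = span{(4, -3, 2)}, i.e. iff 4y_1 - 3y_2 + 2y_3 = 0. When solvable, the solutions are x = y + c·(1, -1, -3), c arbitrary (ker(I - K) = span{(1, -1, -3)}, dimension 1).

K has rank 1, so it is an outer product K = u v^T: every row of K is a multiple of one row vector. Reading off the entries, u = (1, -1, -3) and v = (4, -3, 2) (row i of K equals u_i·v^T). A rank-one matrix u v^T satisfies K u = u (v·u) and kills the (2)-dimensional subspace v^⊥, so its characteristic polynomial is lambda^2 (lambda - v·u) with v·u = tr K = 1. Hence the eigenvalues of I - K are 1 (multiplicity 2) and 1 - (1) = 0, so det(I - K) = 0. (Direct check: I - K =
[[-3, 3, -2],
 [4, -2, 2],
 [12, -9, 7]]
has determinant 0.) So 1 is an eigenvalue of K and (I - K) is not invertible. The finite-dimensional Fredholm alternative says: either (I - K) is invertible, or ker(I - K) ≠ {0} and then range(I - K) = ker((I - K)^*)^⊥, with dim ker(I - K) = dim ker((I - K)^*). We are in the second case, so we need both kernels. Kernel of I - K: (I - K) u = u - u (v·u) = u - u = 0, so ker(I - K) = span{u} = span{(1, -1, -3)} (it is exactly 1-dimensional because rank(I - K) = 2). Kernel of the adjoint: K is real, so (I - K)^* = I - K^T = I - v u^T, and (I - v u^T) v = v - v (u·v) = 0; hence ker((I - K)^*) = span{v} = span{(4, -3, 2)}. Therefore (I - K) x = y is solvable iff <y, v> = 0, i.e. iff 4y_1 - 3y_2 + 2y_3 = 0. When this holds, K y = u (v·y) = 0, so (I - K) y = y and x = y is a particular solution; the full solution set is the line x = y + c·u = y + c·(1, -1, -3), c ∈ C.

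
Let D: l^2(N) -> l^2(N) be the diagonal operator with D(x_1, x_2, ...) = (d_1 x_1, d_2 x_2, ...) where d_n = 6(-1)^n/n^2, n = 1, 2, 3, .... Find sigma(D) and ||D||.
sigma(D) = {6(-1)^n/n^2 : n ≥ 1} ∪ {0}; ||D|| = 6

A bounded diagonal operator on l^2 with diagonal entries d_n has spectrum equal to the closure of {d_n : n ≥ 1}: every d_n is an eigenvalue (with eigenvector e_n), so {d_n} ⊂ sigma(D); the spectrum is closed, so its closure is too; and for lambda not in the closure, (D - lambda I) has bounded inverse (the diagonal entries 1/(d_n - lambda) are bounded). For our sequence d_n = 6(-1)^n/n^2, n = 1, 2, 3, ...:
  - {d_n} = {6(-1)^n/n^2 : n ≥ 1}; the only limit point is 0
  - closure = {6(-1)^n/n^2 : n ≥ 1} ∪ {0}
For the norm: a diagonal operator has ||D|| = sup_n |d_n|. Here |d_n| = 6/n^2 is decreasing, so sup_n |d_n| = |d_1| = 6. So ||D|| = 6.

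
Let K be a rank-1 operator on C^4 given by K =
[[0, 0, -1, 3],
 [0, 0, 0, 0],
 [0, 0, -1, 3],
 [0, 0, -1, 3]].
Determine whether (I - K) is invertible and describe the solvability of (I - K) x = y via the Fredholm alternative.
(I - K) is invertible (det(I - K) = -1 ≠ 0), so for every y in C^4 the equation (I - K) x = y has a unique solution.

K has rank 1, so it is an outer product K = u v^T: every row of K is a multiple of one row vector. Reading off the entries, u = (1, 0, 1, 1) and v = (0, 0, -1, 3) (row i of K equals u_i·v^T). A rank-one matrix u v^T satisfies K u = u (v·u) and kills the (3)-dimensional subspace v^⊥, so its characteristic polynomial is lambda^3 (lambda - v·u) with v·u = tr K = 2. Hence the eigenvalues of I - K are 1 (multiplicity 3) and 1 - (2) = -1, so det(I - K) = -1. (Direct check: I - K =
[[1, 0, 1, -3],
 [0, 1, 0, 0],
 [0, 0, 2, -3],
 [0, 0, 1, -2]]
has determinant -1.) The finite-dimensional Fredholm alternative says: either (I - K) is invertible, or ker(I - K) ≠ {0} and then range(I - K) = ker((I - K)^*)^⊥, with dim ker(I - K) = dim ker((I - K)^*). Since det(I - K) ≠ 0, 1 is not an eigenvalue of K and ker(I - K) = {0}, so we are in the first case: for every y there is a unique x = (I - K)^(-1) y. Explicitly, by the Sherman–Morrison formula, (I - u v^T)^(-1) = I + u v^T/(1 - v·u), i.e. (I - K)^(-1) = I - K.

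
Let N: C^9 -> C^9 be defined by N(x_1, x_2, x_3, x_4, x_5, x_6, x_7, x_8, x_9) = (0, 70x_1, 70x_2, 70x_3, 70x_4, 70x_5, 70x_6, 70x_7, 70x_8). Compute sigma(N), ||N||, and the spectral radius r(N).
sigma(N) = {0}; ||N|| = 70; r(N) = 0. (N is nilpotent with N^9 = 0.)

On C^9, N is a strictly lower-triangular matrix with 70 on the subdiagonal and zeros elsewhere, so its characteristic polynomial is lambda^9 and every eigenvalue is 0: sigma(N) = {0}. For the operator norm, N e_i = 70e_{i+1} for i = 1, ..., 8 and N e_9 = 0, so the singular values of N are 70 (with multiplicity 8) and 0; hence ||N|| = 70. The spectral radius r(N) = max|lambda| = 0. Note ||N|| > r(N) — characteristic of non-normal nilpotent operators. Indeed N^9 = 0.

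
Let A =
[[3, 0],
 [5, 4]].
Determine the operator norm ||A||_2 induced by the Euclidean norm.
||A||_2 = sqrt((50 + sqrt(1924))/2) ≈ 6.8507 (= sqrt(largest eigenvalue of A^T A))

||A||_2 = sigma_max(A) = sqrt(lambda_max(A^T A)). Form the symmetric matrix M = A^T A =
[[34, 20],
 [20, 16]].
Its characteristic polynomial (trace, determinant of M give the coefficients) is
  p(λ) = det(λ I - M) = λ^2 - 50λ + 144.
For λ^2 - 50λ + 144 the discriminant is 1924. It is nonnegative but not a perfect square, so the roots are real and irrational: λ = (50 ± sqrt(1924))/2 ≈ 46.9317, 3.0683.
So the eigenvalues of A^T A are ≈ 3.0683, 46.9317 (all ≥ 0, as they must be for A^T A). The largest is λ_max = (50 + sqrt(1924))/2 ≈ 46.9317, hence ||A||_2 = sqrt(λ_max) = sqrt((50 + sqrt(1924))/2) ≈ 6.8507.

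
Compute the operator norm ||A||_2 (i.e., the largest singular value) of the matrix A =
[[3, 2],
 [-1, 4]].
||A||_2 = sqrt((30 + sqrt(116))/2) ≈ 4.515 (= sqrt(largest eigenvalue of A^T A))

||A||_2 = sigma_max(A) = sqrt(lambda_max(A^T A)). Form the symmetric matrix M = A^T A =
[[10, 2],
 [2, 20]].
Its characteristic polynomial (trace, determinant of M give the coefficients) is
  p(λ) = det(λ I - M) = λ^2 - 30λ + 196.
For λ^2 - 30λ + 196 the discriminant is 116. It is nonnegative but not a perfect square, so the roots are real and irrational: λ = (30 ± sqrt(116))/2 ≈ 20.3852, 9.6148.
So the eigenvalues of A^T A are ≈ 9.6148, 20.3852 (all ≥ 0, as they must be for A^T A). The largest is λ_max = (30 + sqrt(116))/2 ≈ 20.3852, hence ||A||_2 = sqrt(λ_max) = sqrt((30 + sqrt(116))/2) ≈ 4.515.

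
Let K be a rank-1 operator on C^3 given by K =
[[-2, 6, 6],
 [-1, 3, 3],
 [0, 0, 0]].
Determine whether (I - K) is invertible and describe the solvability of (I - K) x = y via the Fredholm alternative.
(I - K) is singular (det(I - K) = 0, i.e. 1 ∈ sigma(K)). (I - K) x = y is solvable iff y ⊥ ker((I - K)^*) = span{(-1, 3, 3)}, i.e. iff -y_1 + 3y_2 + 3y_3 = 0. When solvable, the solutions are x = y + c·(2, 1, 0), c arbitrary (ker(I - K) = span{(2, 1, 0)}, dimension 1).

K has rank 1, so it is an outer product K = u v^T: every row of K is a multiple of one row vector. Reading off the entries, u = (2, 1, 0) and v = (-1, 3, 3) (row i of K equals u_i·v^T). A rank-one matrix u v^T satisfies K u = u (v·u) and kills the (2)-dimensional subspace v^⊥, so its characteristic polynomial is lambda^2 (lambda - v·u) with v·u = tr K = 1. Hence the eigenvalues of I - K are 1 (multiplicity 2) and 1 - (1) = 0, so det(I - K) = 0. (Direct check: I - K =
[[3, -6, -6],
 [1, -2, -3],
 [0, 0, 1]]
has determinant 0.) So 1 is an eigenvalue of K and (I - K) is not invertible. The finite-dimensional Fredholm alternative says: either (I - K) is invertible, or ker(I - K) ≠ {0} and then range(I - K) = ker((I - K)^*)^⊥, with dim ker(I - K) = dim ker((I - K)^*). We are in the second case, so we need both kernels. Kernel of I - K: (I - K) u = u - u (v·u) = u - u = 0, so ker(I - K) = span{u} = span{(2, 1, 0)} (it is exactly 1-dimensional because rank(I - K) = 2). Kernel of the adjoint: K is real, so (I - K)^* = I - K^T = I - v u^T, and (I - v u^T) v = v - v (u·v) = 0; hence ker((I - K)^*) = span{v} = span{(-1, 3, 3)}. Therefore (I - K) x = y is solvable iff <y, v> = 0, i.e. iff -y_1 + 3y_2 + 3y_3 = 0. When this holds, K y = u (v·y) = 0, so (I - K) y = y and x = y is a particular solution; the full solution set is the line x = y + c·u = y + c·(2, 1, 0), c ∈ C.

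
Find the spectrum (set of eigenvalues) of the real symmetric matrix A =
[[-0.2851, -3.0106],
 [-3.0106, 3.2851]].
sigma(A) ≈ {-2, 5}

A is real symmetric, so its spectrum consists of real eigenvalues. Expanding the characteristic polynomial of the displayed matrix gives
  det(λ I - A) = p(λ) = λ^2 + (-3)λ + (-10).
Solving p(λ) = 0 yields eigenvalues ≈ -2, 5. (A is shown rounded to 4 decimals, so these recover the underlying integer eigenvalues to within that precision.)
Verification: the trace of A = 3 equals the sum of eigenvalues 3, and det(A) ≈ -10.0003 matches the eigenvalue product -10.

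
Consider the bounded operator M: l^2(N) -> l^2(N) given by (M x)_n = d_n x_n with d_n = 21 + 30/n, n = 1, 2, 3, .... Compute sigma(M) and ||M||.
sigma(M) = {21 + 30/n : n ≥ 1} ∪ {21}; ||M|| = 51

A bounded diagonal operator on l^2 with diagonal entries d_n has spectrum equal to the closure of {d_n : n ≥ 1}: every d_n is an eigenvalue (with eigenvector e_n), so {d_n} ⊂ sigma(M); the spectrum is closed, so its closure is too; and for lambda not in the closure, (M - lambda I) has bounded inverse (the diagonal entries 1/(d_n - lambda) are bounded). For our sequence d_n = 21 + 30/n, n = 1, 2, 3, ...:
  - {d_n} = {21 + 30/n : n ≥ 1}; the only limit point is 21
  - closure = {21 + 30/n : n ≥ 1} ∪ {21}
For the norm: a diagonal operator has ||M|| = sup_n |d_n|. Here d_n = 21 + 30/n is positive and decreasing, so sup_n |d_n| = d_1 = 21 + 30 = 51. So ||M|| = 51.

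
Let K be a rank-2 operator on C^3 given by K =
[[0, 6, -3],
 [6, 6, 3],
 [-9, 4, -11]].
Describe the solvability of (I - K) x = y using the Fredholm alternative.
(I - K) is invertible (det(I - K) = -135 ≠ 0), so for every y in C^3 the equation (I - K) x = y has a unique solution.

K has rank 2 and factors as K = U V^T = u1 v1^T + u2 v2^T with u1 = (0, 2, -3), v1 = (3, 0, 3), u2 = (3, 3, 2), v2 = (0, 2, -1) (multiplying out reproduces the displayed K). The nonzero eigenvalues of U V^T coincide with those of the 2 x 2 matrix G = V^T U = [[v1·u1, v1·u2], [v2·u1, v2·u2]] = [[-9, 15], [7, 4]], and by the Sylvester determinant identity det(I_3 - U V^T) = det(I_2 - V^T U) = det([[10, -15], [-7, -3]]) = (10)(-3) - (-15)(-7) = -135. (Direct check: I - K =
[[1, -6, 3],
 [-6, -5, -3],
 [9, -4, 12]]
has determinant -135.) The finite-dimensional Fredholm alternative says: either (I - K) is invertible, or ker(I - K) ≠ {0} and then range(I - K) = ker((I - K)^*)^⊥, with dim ker(I - K) = dim ker((I - K)^*). Since det(I - K) ≠ 0, 1 is not an eigenvalue of K and ker(I - K) = {0}, so we are in the first case: for every y there is a unique x = (I - K)^(-1) y. (Explicitly, by the Woodbury identity, (I - U V^T)^(-1) = I + U (I_2 - G)^(-1) V^T.)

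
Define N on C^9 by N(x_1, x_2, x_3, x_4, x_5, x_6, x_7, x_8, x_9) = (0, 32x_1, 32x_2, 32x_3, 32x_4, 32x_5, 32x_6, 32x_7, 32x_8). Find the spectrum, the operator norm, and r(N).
sigma(N) = {0}; ||N|| = 32; r(N) = 0. (N is nilpotent with N^9 = 0.)

On C^9, N is a strictly lower-triangular matrix with 32 on the subdiagonal and zeros elsewhere, so its characteristic polynomial is lambda^9 and every eigenvalue is 0: sigma(N) = {0}. For the operator norm, N e_i = 32e_{i+1} for i = 1, ..., 8 and N e_9 = 0, so the singular values of N are 32 (with multiplicity 8) and 0; hence ||N|| = 32. The spectral radius r(N) = max|lambda| = 0. Note ||N|| > r(N) — characteristic of non-normal nilpotent operators. Indeed N^9 = 0.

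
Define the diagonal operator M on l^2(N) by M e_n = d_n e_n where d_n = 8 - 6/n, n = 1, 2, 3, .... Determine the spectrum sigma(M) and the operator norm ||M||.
sigma(M) = {8 - 6/n : n ≥ 1} ∪ {8}; ||M|| = 8

A bounded diagonal operator on l^2 with diagonal entries d_n has spectrum equal to the closure of {d_n : n ≥ 1}: every d_n is an eigenvalue (with eigenvector e_n), so {d_n} ⊂ sigma(M); the spectrum is closed, so its closure is too; and for lambda not in the closure, (M - lambda I) has bounded inverse (the diagonal entries 1/(d_n - lambda) are bounded). For our sequence d_n = 8 - 6/n, n = 1, 2, 3, ...:
  - {d_n} = {8 - 6/n : n ≥ 1}; the only limit point is 8
  - closure = {8 - 6/n : n ≥ 1} ∪ {8}
For the norm: a diagonal operator has ||M|| = sup_n |d_n|. Here d_n = 8 - 6/n increases monotonically from d_1 = 2 toward 8, with all terms in [2, 8); so sup_n |d_n| = 8 (the supremum is the limit, not attained). So ||M|| = 8.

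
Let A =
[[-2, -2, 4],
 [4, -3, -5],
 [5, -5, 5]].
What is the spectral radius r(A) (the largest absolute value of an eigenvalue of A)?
r(A) ≈ 8.573

The eigenvalues of A are the roots of its characteristic polynomial. With M = A (coefficients from the trace, the sum of principal 2x2 minors, and det A):
  p(λ) = det(λ I - M) = λ^3 - 56λ - 150.
No integer candidate from the rational root theorem (±divisors of 150) is a root, so the roots are irrational. The cubic discriminant is Δ = 94964 > 0, so there are three distinct real roots. p(-6) = -30 and p(-5) = 5 have opposite signs, so a root lies in (-6, -5); Newton's method refines it to λ ≈ -5.2232. p(-4) = 10 and p(-3) = -9 have opposite signs, so a root lies in (-4, -3); Newton's method refines it to λ ≈ -3.3498. p(8) = -86 and p(9) = 75 have opposite signs, so a root lies in (8, 9); Newton's method refines it to λ ≈ 8.573. Check (Vieta): the three roots sum to 0, matching tr M = 0.
Thus the eigenvalues (to 4 decimals) are -5.2232 (modulus 5.2232); -3.3498 (modulus 3.3498); 8.573 (modulus 8.573). The spectral radius is the largest modulus: r(A) ≈ 8.573. (Cross-check: r(A) ≤ ||A||_2 ≈ 9.0625; equality holds whenever A is normal, though it can also hold for some non-normal A.)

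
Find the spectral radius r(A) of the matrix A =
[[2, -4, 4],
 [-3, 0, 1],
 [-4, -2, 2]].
r(A) ≈ 2.9207

The eigenvalues of A are the roots of its characteristic polynomial. With M = A (coefficients from the trace, the sum of principal 2x2 minors, and det A):
  p(λ) = det(λ I - M) = λ^3 - 4λ^2 + 10λ - 20.
No integer candidate from the rational root theorem (±divisors of 20) is a root, so the roots are irrational. The cubic discriminant is Δ = -3920 < 0, so there is one real root and a complex-conjugate pair. p(2) = -8 and p(3) = 1 have opposite signs, so a root lies in (2, 3); Newton's method refines it to λ ≈ 2.9207. Dividing out (λ - (2.9207)) leaves approximately λ^2 - 1.0793λ + 6.8477. For λ^2 - 1.0793λ + 6.8477 the discriminant is -26.2258. It is negative, so the remaining roots are the complex-conjugate pair λ ≈ 0.5397 ± 2.5606i. Their product equals the constant term, so |λ|^2 ≈ 6.8477 and |λ| ≈ 2.6168.
Thus the eigenvalues (to 4 decimals) are 2.9207 (modulus 2.9207); 0.5397 ± 2.5606i (modulus 2.6168). The spectral radius is the largest modulus: r(A) ≈ 2.9207. (Cross-check: r(A) ≤ ||A||_2 ≈ 6.3951; equality holds whenever A is normal, though it can also hold for some non-normal A.)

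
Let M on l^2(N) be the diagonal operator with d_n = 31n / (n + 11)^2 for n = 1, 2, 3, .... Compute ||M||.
||M|| = 31/44 (attained at n = 11)

For M diagonal, ||M|| = sup_n |d_n|. Treat f(x) = 31x / (x + 11)^2 for real x > 0. By the quotient rule, f'(x) = 31(11 - x)/(x + 11)^3, which is positive for x < 11 and negative for x > 11. So f has a unique maximum at x = 11, and since 11 is a positive integer, the supremum over n ≥ 1 is attained at n = 11: d_11 = 31·11/(11 + 11)^2 = 31·11/484 = 31/44. Hence ||M|| = 31/44.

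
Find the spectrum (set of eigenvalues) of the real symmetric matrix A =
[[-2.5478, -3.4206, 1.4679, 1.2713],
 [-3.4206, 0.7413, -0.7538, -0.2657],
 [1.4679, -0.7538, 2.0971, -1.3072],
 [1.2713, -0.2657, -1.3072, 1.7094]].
sigma(A) ≈ {-5, 0, 3, 4}

A is real symmetric, so its spectrum consists of real eigenvalues. Expanding the characteristic polynomial of the displayed matrix gives
  det(λ I - A) = p(λ) = λ^4 + (-2)λ^3 + (-23)λ^2 + (59.9979)λ + (0).
Solving p(λ) = 0 yields eigenvalues ≈ -5, 0, 3, 4. (A is shown rounded to 4 decimals, so these recover the underlying integer eigenvalues to within that precision.)
Verification: the trace of A = 2 equals the sum of eigenvalues 2, and det(A) ≈ -0.0004 matches the eigenvalue product 0.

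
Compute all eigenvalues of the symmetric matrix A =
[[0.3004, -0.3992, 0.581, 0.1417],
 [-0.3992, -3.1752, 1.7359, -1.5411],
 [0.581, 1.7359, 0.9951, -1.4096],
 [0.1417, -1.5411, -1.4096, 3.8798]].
sigma(A) ≈ {-4, 0, 1, 5}

A is real symmetric, so its spectrum consists of real eigenvalues. Expanding the characteristic polynomial of the displayed matrix gives
  det(λ I - A) = p(λ) = λ^4 + (-2)λ^3 + (-19)λ^2 + (20.0019)λ + (0).
Solving p(λ) = 0 yields eigenvalues ≈ -4, 0, 1, 5. (A is shown rounded to 4 decimals, so these recover the underlying integer eigenvalues to within that precision.)
Verification: the trace of A = 2 equals the sum of eigenvalues 2, and det(A) ≈ -0.0005 matches the eigenvalue product 0.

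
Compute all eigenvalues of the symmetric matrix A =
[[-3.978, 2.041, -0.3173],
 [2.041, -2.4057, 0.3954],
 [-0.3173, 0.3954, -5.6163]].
sigma(A) ≈ {-6, -5, -1}

A is real symmetric, so its spectrum consists of real eigenvalues. Expanding the characteristic polynomial of the displayed matrix gives
  det(λ I - A) = p(λ) = λ^3 + (12)λ^2 + (41)λ + (30).
Solving p(λ) = 0 yields eigenvalues ≈ -6, -5, -1. (A is shown rounded to 4 decimals, so these recover the underlying integer eigenvalues to within that precision.)
Verification: the trace of A = -12 equals the sum of eigenvalues -12, and det(A) ≈ -29.9996 matches the eigenvalue product -30.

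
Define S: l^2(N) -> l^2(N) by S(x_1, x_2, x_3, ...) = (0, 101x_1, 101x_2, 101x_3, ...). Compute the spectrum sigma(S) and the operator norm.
sigma(S) = closed disk {z in C : |z| ≤ 101}; ||S|| = 101

Note S = 101·U where U is the unit right shift (U x)_k = x_{k-1} (with x_0 := 0); so ||S|| = 101||U|| and sigma(S) = 101·sigma(U). ||S x||^2 = sum_{k≥1} |101x_k|^2 = 10201||x||^2, so ||S|| = 101 and sigma(S) ⊂ {|z| ≤ 101}. For any |lambda| < 101, the equation (S - lambda I) x = 0 forces x_1 = 0, then 101x_k = lambda x_{k+1} ⇒ x = 0, so S has no eigenvalues. But (S - lambda I) is not surjective for |lambda| < 101: solving (S - lambda I) x = e_1 would require x_n proportional to (lambda/101)^(-n), which is not in l^2. So every |lambda| < 101 lies in the residual spectrum. The boundary |lambda| = 101 is in the approximate point spectrum (the spectrum is closed). Hence sigma(S) is the closed disk of radius 101.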